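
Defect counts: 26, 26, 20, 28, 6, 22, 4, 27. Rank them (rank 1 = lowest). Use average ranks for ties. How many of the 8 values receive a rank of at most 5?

4

Sorted (ascending): 4, 6, 20, 22, 26, 26, 27, 28
The 2 values of 26 occupy positions 5–6 → average rank (5+6)/2 = 5.5.
Ranks ≤ 5: {1, 2, 3, 4} → 4 values.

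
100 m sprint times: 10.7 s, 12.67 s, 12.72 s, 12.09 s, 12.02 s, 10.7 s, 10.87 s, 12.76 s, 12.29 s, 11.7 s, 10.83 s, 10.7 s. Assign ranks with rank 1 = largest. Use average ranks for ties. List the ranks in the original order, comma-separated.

Sorted (descending): 12.76, 12.72, 12.67, 12.29, 12.09, 12.02, 11.7, 10.87, 10.83, 10.7, 10.7, 10.7
The 3 values of 10.7 occupy positions 10–12 → average rank 11.

11, 3, 2, 5, 6, 11, 8, 1, 4, 7, 9, 11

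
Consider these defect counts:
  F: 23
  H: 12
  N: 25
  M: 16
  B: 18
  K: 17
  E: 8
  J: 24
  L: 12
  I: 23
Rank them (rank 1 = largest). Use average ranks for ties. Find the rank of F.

3.5

Sorted (descending): 25, 24, 23, 23, 18, 17, 16, 12, 12, 8
The 2 values of 23 occupy positions 3–4 → average rank (3+4)/2 = 3.5.
The 2 values of 12 occupy positions 8–9 → average rank (8+9)/2 = 8.5.
F has value 23 → rank 3.5.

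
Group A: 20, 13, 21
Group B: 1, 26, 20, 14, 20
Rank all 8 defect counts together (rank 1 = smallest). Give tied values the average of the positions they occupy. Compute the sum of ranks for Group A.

14

Sorted (ascending): 1, 13, 14, 20, 20, 20, 21, 26
The 3 values of 20 occupy positions 4–6 → average rank 5.
Group A values → pooled ranks: 20→5, 13→2, 21→7
Rank sum = 5 + 2 + 7 = 14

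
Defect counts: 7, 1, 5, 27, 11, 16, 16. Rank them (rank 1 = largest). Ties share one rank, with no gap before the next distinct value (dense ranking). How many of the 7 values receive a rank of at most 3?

Sorted (descending): 27, 16, 16, 11, 7, 5, 1
The 2 values of 16 share dense rank 2.
Remaining distinct values take the next consecutive integers.
Ranks ≤ 3: {1, 2, 2, 3} → 4 values.

4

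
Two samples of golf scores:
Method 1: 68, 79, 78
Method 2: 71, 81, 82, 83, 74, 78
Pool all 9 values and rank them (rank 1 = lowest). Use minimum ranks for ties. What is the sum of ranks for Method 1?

11

Sorted (ascending): 68, 71, 74, 78, 78, 79, 81, 82, 83
The 2 values of 78 occupy positions 4–5 → each gets rank 4.
Method 1 values → pooled ranks: 68→1, 79→6, 78→4
Rank sum = 1 + 6 + 4 = 11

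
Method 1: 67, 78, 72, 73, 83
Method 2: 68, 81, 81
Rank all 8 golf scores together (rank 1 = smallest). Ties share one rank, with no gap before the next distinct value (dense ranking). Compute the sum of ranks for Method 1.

20

Sorted (ascending): 67, 68, 72, 73, 78, 81, 81, 83
The 2 values of 81 share dense rank 6.
Remaining distinct values take the next consecutive integers.
Method 1 values → pooled ranks: 67→1, 78→5, 72→3, 73→4, 83→7
Rank sum = 1 + 5 + 3 + 4 + 7 = 20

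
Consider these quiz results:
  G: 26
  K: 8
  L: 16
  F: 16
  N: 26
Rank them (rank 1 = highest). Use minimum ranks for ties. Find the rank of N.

Sorted (descending): 26, 26, 16, 16, 8
The 2 values of 26 occupy positions 1–2 → each gets rank 1.
The 2 values of 16 occupy positions 3–4 → each gets rank 3.
N has value 26 → rank 1.

1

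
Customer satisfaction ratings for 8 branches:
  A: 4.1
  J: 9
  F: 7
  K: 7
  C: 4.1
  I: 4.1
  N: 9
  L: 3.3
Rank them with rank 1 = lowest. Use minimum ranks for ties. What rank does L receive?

Sorted (ascending): 3.3, 4.1, 4.1, 4.1, 7, 7, 9, 9
The 3 values of 4.1 occupy positions 2–4 → each gets rank 2.
The 2 values of 7 occupy positions 5–6 → each gets rank 5.
The 2 values of 9 occupy positions 7–8 → each gets rank 7.
L has value 3.3 → rank 1.

1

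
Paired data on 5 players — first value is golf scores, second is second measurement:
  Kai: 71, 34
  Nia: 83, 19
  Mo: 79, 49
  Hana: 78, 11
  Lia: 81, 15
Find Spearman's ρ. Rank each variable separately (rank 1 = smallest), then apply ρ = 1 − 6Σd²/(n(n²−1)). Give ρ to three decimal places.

Ranks of variable 1: 1, 5, 3, 2, 4
Ranks of variable 2: 4, 3, 5, 1, 2
d = r₁ − r₂: -3, 2, -2, 1, 2
d²: 9, 4, 4, 1, 4; Σd² = 22
ρ = 1 − 6·22/(5·24) = 1 − 132/120 = -0.100

-0.100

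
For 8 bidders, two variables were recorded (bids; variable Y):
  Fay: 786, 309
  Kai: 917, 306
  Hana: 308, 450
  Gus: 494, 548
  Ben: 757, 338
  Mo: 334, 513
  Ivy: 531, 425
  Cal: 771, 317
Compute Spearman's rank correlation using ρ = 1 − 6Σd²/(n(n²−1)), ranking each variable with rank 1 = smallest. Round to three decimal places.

Ranks of variable 1: 7, 8, 1, 3, 5, 2, 4, 6
Ranks of variable 2: 2, 1, 6, 8, 4, 7, 5, 3
d = r₁ − r₂: 5, 7, -5, -5, 1, -5, -1, 3
d²: 25, 49, 25, 25, 1, 25, 1, 9; Σd² = 160
ρ = 1 − 6·160/(8·63) = 1 − 960/504 = -0.905

-0.905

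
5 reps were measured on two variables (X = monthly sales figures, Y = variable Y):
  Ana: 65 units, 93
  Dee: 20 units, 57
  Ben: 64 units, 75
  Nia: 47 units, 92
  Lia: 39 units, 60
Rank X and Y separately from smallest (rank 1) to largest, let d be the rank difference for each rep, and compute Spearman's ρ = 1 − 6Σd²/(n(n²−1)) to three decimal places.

Ranks of variable 1: 5, 1, 4, 3, 2
Ranks of variable 2: 5, 1, 3, 4, 2
d = r₁ − r₂: 0, 0, 1, -1, 0
d²: 0, 0, 1, 1, 0; Σd² = 2
ρ = 1 − 6·2/(5·24) = 1 − 12/120 = 0.900

0.900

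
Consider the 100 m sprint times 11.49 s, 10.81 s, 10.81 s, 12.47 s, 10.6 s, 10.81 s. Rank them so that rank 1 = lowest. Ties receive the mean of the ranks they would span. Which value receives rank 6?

Sorted (ascending): 10.6, 10.81, 10.81, 10.81, 11.49, 12.47
The 3 values of 10.81 occupy positions 2–4 → average rank 3.
Rank 6 → value 12.47.

12.47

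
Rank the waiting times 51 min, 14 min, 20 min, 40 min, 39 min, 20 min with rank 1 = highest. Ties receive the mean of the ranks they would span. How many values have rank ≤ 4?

3

Sorted (descending): 51, 40, 39, 20, 20, 14
The 2 values of 20 occupy positions 4–5 → average rank (4+5)/2 = 4.5.
Ranks ≤ 4: {1, 2, 3} → 3 values.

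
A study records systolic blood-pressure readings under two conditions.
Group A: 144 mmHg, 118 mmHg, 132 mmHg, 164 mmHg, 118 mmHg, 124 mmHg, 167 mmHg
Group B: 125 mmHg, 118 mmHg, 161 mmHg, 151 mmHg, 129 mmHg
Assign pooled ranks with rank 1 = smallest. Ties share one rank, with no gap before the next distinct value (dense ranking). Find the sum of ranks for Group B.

23

Sorted (ascending): 118, 118, 118, 124, 125, 129, 132, 144, 151, 161, 164, 167
The 3 values of 118 share dense rank 1.
Remaining distinct values take the next consecutive integers.
Group B values → pooled ranks: 125→3, 118→1, 161→8, 151→7, 129→4
Rank sum = 3 + 1 + 8 + 7 + 4 = 23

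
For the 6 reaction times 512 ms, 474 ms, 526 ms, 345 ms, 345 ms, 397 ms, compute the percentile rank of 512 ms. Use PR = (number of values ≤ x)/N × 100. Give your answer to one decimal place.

N = 6.
Strictly below 512: 4. Equal to 512: 1.
PR = 5/6 × 100 = 83.3

83.3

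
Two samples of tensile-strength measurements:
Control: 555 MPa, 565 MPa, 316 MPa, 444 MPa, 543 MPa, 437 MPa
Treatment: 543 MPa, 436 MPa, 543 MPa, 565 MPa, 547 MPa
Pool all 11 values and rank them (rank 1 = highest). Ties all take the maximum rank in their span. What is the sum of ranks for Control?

Sorted (descending): 565, 565, 555, 547, 543, 543, 543, 444, 437, 436, 316
The 2 values of 565 occupy positions 1–2 → each gets rank 2.
The 3 values of 543 occupy positions 5–7 → each gets rank 7.
Control values → pooled ranks: 555→3, 565→2, 316→11, 444→8, 543→7, 437→9
Rank sum = 3 + 2 + 11 + 8 + 7 + 9 = 40

40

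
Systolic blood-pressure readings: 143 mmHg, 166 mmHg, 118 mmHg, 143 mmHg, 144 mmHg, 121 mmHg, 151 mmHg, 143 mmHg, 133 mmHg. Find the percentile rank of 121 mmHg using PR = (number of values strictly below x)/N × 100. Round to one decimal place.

11.1

N = 9.
Strictly below 121: 1. Equal to 121: 1.
PR = 1/9 × 100 = 11.1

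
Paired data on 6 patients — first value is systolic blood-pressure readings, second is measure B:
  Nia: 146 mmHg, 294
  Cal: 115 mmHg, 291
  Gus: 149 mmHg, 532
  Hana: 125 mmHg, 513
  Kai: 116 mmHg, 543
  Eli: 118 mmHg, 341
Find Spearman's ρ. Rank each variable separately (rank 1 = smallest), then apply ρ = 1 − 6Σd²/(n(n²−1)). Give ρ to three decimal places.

Ranks of variable 1: 5, 1, 6, 4, 2, 3
Ranks of variable 2: 2, 1, 5, 4, 6, 3
d = r₁ − r₂: 3, 0, 1, 0, -4, 0
d²: 9, 0, 1, 0, 16, 0; Σd² = 26
ρ = 1 − 6·26/(6·35) = 1 − 156/210 = 0.257

0.257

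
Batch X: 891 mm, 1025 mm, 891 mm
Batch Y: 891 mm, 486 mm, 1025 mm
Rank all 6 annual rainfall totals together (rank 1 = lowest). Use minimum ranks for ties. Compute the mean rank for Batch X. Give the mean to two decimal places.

Sorted (ascending): 486, 891, 891, 891, 1025, 1025
The 3 values of 891 occupy positions 2–4 → each gets rank 2.
The 2 values of 1025 occupy positions 5–6 → each gets rank 5.
Batch X values → pooled ranks: 891→2, 1025→5, 891→2
Mean rank = (2 + 5 + 2) / 3 = 3.00

3.00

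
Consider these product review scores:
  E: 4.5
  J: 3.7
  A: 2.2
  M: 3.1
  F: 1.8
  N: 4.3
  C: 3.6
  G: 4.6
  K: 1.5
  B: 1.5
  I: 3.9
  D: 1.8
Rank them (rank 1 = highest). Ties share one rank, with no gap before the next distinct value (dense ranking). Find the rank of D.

Sorted (descending): 4.6, 4.5, 4.3, 3.9, 3.7, 3.6, 3.1, 2.2, 1.8, 1.8, 1.5, 1.5
The 2 values of 1.8 share dense rank 9.
The 2 values of 1.5 share dense rank 10.
Remaining distinct values take the next consecutive integers.
D has value 1.8 → rank 9.

9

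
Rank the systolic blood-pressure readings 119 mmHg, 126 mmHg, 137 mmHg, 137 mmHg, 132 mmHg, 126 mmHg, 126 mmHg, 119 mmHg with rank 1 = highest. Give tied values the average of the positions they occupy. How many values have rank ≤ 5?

6

Sorted (descending): 137, 137, 132, 126, 126, 126, 119, 119
The 2 values of 137 occupy positions 1–2 → average rank (1+2)/2 = 1.5.
The 3 values of 126 occupy positions 4–6 → average rank 5.
The 2 values of 119 occupy positions 7–8 → average rank (7+8)/2 = 7.5.
Ranks ≤ 5: {1.5, 1.5, 3, 5, 5, 5} → 6 values.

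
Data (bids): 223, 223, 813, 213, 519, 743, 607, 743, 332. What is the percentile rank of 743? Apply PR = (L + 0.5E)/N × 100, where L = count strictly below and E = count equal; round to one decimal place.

N = 9.
Strictly below 743: 6. Equal to 743: 2.
PR = (6 + 0.5·2)/9 × 100 = 77.8

77.8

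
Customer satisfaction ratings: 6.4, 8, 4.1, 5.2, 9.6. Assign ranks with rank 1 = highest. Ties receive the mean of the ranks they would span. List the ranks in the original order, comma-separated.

3, 2, 5, 4, 1

Sorted (descending): 9.6, 8, 6.4, 5.2, 4.1
No ties — each value takes its position as its rank.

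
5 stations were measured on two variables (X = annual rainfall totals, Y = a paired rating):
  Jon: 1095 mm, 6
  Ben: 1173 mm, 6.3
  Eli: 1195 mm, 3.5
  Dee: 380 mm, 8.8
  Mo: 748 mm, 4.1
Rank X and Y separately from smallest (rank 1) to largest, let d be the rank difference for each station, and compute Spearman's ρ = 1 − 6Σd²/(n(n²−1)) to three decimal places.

-0.600

Ranks of variable 1: 3, 4, 5, 1, 2
Ranks of variable 2: 3, 4, 1, 5, 2
d = r₁ − r₂: 0, 0, 4, -4, 0
d²: 0, 0, 16, 16, 0; Σd² = 32
ρ = 1 − 6·32/(5·24) = 1 − 192/120 = -0.600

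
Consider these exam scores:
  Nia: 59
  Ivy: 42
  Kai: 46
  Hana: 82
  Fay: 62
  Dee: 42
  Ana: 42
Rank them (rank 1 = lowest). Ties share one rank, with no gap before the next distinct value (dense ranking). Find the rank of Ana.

1

Sorted (ascending): 42, 42, 42, 46, 59, 62, 82
The 3 values of 42 share dense rank 1.
Remaining distinct values take the next consecutive integers.
Ana has value 42 → rank 1.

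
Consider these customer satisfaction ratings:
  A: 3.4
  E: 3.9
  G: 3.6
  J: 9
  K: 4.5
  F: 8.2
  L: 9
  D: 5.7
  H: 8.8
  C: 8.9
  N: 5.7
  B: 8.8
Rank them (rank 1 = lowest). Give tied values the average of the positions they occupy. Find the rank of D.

5.5

Sorted (ascending): 3.4, 3.6, 3.9, 4.5, 5.7, 5.7, 8.2, 8.8, 8.8, 8.9, 9, 9
The 2 values of 5.7 occupy positions 5–6 → average rank (5+6)/2 = 5.5.
The 2 values of 8.8 occupy positions 8–9 → average rank (8+9)/2 = 8.5.
The 2 values of 9 occupy positions 11–12 → average rank (11+12)/2 = 11.5.
D has value 5.7 → rank 5.5.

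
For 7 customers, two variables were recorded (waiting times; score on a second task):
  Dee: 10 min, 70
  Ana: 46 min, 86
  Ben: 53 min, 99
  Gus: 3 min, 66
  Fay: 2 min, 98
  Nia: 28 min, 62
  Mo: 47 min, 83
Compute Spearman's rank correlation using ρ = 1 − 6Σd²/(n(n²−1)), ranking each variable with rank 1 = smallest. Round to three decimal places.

Ranks of variable 1: 3, 5, 7, 2, 1, 4, 6
Ranks of variable 2: 3, 5, 7, 2, 6, 1, 4
d = r₁ − r₂: 0, 0, 0, 0, -5, 3, 2
d²: 0, 0, 0, 0, 25, 9, 4; Σd² = 38
ρ = 1 − 6·38/(7·48) = 1 − 228/336 = 0.321

0.321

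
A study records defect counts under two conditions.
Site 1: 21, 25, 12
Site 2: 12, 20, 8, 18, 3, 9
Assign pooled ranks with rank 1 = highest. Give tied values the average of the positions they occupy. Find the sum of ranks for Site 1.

8.5

Sorted (descending): 25, 21, 20, 18, 12, 12, 9, 8, 3
The 2 values of 12 occupy positions 5–6 → average rank (5+6)/2 = 5.5.
Site 1 values → pooled ranks: 21→2, 25→1, 12→5.5
Rank sum = 2 + 1 + 5.5 = 8.5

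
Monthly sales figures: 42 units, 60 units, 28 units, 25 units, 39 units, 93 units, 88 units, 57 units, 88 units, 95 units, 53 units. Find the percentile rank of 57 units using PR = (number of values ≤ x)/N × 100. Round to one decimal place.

N = 11.
Strictly below 57: 5. Equal to 57: 1.
PR = 6/11 × 100 = 54.5

54.5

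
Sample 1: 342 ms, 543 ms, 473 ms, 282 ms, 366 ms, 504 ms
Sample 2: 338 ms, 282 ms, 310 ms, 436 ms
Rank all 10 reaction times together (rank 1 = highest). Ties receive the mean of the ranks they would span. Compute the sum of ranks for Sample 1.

26.5

Sorted (descending): 543, 504, 473, 436, 366, 342, 338, 310, 282, 282
The 2 values of 282 occupy positions 9–10 → average rank (9+10)/2 = 9.5.
Sample 1 values → pooled ranks: 342→6, 543→1, 473→3, 282→9.5, 366→5, 504→2
Rank sum = 6 + 1 + 3 + 9.5 + 5 + 2 = 26.5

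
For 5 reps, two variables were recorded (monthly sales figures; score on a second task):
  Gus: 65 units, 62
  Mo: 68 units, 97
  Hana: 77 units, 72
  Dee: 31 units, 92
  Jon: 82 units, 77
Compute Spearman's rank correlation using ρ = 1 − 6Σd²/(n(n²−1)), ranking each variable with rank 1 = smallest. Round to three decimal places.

-0.100

Ranks of variable 1: 2, 3, 4, 1, 5
Ranks of variable 2: 1, 5, 2, 4, 3
d = r₁ − r₂: 1, -2, 2, -3, 2
d²: 1, 4, 4, 9, 4; Σd² = 22
ρ = 1 − 6·22/(5·24) = 1 − 132/120 = -0.100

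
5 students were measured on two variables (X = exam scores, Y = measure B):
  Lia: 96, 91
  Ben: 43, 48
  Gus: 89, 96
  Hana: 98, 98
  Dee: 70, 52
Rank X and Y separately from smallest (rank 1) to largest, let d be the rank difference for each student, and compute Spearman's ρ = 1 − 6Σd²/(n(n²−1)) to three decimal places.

0.900

Ranks of variable 1: 4, 1, 3, 5, 2
Ranks of variable 2: 3, 1, 4, 5, 2
d = r₁ − r₂: 1, 0, -1, 0, 0
d²: 1, 0, 1, 0, 0; Σd² = 2
ρ = 1 − 6·2/(5·24) = 1 − 12/120 = 0.900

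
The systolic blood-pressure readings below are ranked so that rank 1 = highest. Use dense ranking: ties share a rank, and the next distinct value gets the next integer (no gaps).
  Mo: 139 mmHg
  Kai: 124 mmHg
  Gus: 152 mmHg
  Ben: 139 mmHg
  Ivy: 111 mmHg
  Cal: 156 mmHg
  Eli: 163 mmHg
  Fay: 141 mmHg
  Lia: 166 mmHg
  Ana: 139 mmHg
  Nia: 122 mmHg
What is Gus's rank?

Sorted (descending): 166, 163, 156, 152, 141, 139, 139, 139, 124, 122, 111
The 3 values of 139 share dense rank 6.
Remaining distinct values take the next consecutive integers.
Gus has value 152 mmHg → rank 4.

4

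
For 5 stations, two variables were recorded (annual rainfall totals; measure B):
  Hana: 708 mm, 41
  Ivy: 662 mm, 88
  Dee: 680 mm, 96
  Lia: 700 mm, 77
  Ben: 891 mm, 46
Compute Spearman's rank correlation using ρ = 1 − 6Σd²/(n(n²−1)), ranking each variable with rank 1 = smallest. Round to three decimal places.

Ranks of variable 1: 4, 1, 2, 3, 5
Ranks of variable 2: 1, 4, 5, 3, 2
d = r₁ − r₂: 3, -3, -3, 0, 3
d²: 9, 9, 9, 0, 9; Σd² = 36
ρ = 1 − 6·36/(5·24) = 1 − 216/120 = -0.800

-0.800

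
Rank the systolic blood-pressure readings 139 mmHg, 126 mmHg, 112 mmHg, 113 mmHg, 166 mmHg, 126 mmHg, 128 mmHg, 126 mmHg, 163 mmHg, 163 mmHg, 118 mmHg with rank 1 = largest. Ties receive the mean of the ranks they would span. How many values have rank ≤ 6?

Sorted (descending): 166, 163, 163, 139, 128, 126, 126, 126, 118, 113, 112
The 2 values of 163 occupy positions 2–3 → average rank (2+3)/2 = 2.5.
The 3 values of 126 occupy positions 6–8 → average rank 7.
Ranks ≤ 6: {1, 2.5, 2.5, 4, 5} → 5 values.

5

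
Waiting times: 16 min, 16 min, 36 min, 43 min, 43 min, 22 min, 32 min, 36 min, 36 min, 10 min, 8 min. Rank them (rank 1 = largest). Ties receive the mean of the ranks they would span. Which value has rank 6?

Sorted (descending): 43, 43, 36, 36, 36, 32, 22, 16, 16, 10, 8
The 2 values of 43 occupy positions 1–2 → average rank (1+2)/2 = 1.5.
The 3 values of 36 occupy positions 3–5 → average rank 4.
The 2 values of 16 occupy positions 8–9 → average rank (8+9)/2 = 8.5.
Rank 6 → value 32.

32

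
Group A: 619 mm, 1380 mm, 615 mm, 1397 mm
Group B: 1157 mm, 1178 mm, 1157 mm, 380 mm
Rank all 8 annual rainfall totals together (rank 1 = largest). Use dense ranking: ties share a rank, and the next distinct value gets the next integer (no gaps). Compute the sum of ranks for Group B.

Sorted (descending): 1397, 1380, 1178, 1157, 1157, 619, 615, 380
The 2 values of 1157 share dense rank 4.
Remaining distinct values take the next consecutive integers.
Group B values → pooled ranks: 1157→4, 1178→3, 1157→4, 380→7
Rank sum = 4 + 3 + 4 + 7 = 18

18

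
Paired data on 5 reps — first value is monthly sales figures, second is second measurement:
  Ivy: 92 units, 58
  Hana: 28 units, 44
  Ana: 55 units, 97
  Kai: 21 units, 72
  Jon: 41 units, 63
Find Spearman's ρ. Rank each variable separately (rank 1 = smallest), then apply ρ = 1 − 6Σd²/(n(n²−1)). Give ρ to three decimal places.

Ranks of variable 1: 5, 2, 4, 1, 3
Ranks of variable 2: 2, 1, 5, 4, 3
d = r₁ − r₂: 3, 1, -1, -3, 0
d²: 9, 1, 1, 9, 0; Σd² = 20
ρ = 1 − 6·20/(5·24) = 1 − 120/120 = 0.000

0.000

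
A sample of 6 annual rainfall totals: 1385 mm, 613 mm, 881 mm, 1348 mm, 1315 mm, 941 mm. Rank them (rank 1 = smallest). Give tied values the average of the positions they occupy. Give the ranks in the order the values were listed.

Sorted (ascending): 613, 881, 941, 1315, 1348, 1385
No ties — each value takes its position as its rank.

6, 1, 2, 5, 4, 3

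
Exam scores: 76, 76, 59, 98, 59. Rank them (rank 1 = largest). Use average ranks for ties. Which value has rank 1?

98

Sorted (descending): 98, 76, 76, 59, 59
The 2 values of 76 occupy positions 2–3 → average rank (2+3)/2 = 2.5.
The 2 values of 59 occupy positions 4–5 → average rank (4+5)/2 = 4.5.
Rank 1 → value 98.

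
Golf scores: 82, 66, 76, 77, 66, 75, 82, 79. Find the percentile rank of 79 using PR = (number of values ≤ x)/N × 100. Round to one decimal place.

N = 8.
Strictly below 79: 5. Equal to 79: 1.
PR = 6/8 × 100 = 75.0

75.0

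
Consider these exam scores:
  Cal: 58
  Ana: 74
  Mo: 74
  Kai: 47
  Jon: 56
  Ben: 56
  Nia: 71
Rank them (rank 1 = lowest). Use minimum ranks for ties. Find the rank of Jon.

Sorted (ascending): 47, 56, 56, 58, 71, 74, 74
The 2 values of 56 occupy positions 2–3 → each gets rank 2.
The 2 values of 74 occupy positions 6–7 → each gets rank 6.
Jon has value 56 → rank 2.

2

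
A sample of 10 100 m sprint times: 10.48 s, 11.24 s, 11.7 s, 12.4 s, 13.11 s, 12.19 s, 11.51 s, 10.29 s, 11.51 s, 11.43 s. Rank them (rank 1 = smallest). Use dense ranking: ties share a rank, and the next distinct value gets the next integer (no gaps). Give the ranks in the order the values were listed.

Sorted (ascending): 10.29, 10.48, 11.24, 11.43, 11.51, 11.51, 11.7, 12.19, 12.4, 13.11
The 2 values of 11.51 share dense rank 5.
Remaining distinct values take the next consecutive integers.

2, 3, 6, 8, 9, 7, 5, 1, 5, 4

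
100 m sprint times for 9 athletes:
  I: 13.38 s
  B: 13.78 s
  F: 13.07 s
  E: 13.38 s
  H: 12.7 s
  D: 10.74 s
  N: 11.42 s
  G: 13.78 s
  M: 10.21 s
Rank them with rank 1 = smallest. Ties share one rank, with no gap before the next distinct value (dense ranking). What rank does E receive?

Sorted (ascending): 10.21, 10.74, 11.42, 12.7, 13.07, 13.38, 13.38, 13.78, 13.78
The 2 values of 13.38 share dense rank 6.
The 2 values of 13.78 share dense rank 7.
Remaining distinct values take the next consecutive integers.
E has value 13.38 s → rank 6.

6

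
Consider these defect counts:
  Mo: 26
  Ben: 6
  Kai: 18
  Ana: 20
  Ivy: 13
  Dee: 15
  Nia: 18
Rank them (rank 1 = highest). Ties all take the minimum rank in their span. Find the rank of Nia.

Sorted (descending): 26, 20, 18, 18, 15, 13, 6
The 2 values of 18 occupy positions 3–4 → each gets rank 3.
Nia has value 18 → rank 3.

3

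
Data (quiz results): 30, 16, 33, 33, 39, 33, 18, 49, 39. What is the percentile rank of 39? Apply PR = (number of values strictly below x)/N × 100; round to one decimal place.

N = 9.
Strictly below 39: 6. Equal to 39: 2.
PR = 6/9 × 100 = 66.7

66.7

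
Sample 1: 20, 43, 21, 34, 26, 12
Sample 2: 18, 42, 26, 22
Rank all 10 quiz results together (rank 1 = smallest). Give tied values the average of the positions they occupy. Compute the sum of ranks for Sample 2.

22.5

Sorted (ascending): 12, 18, 20, 21, 22, 26, 26, 34, 42, 43
The 2 values of 26 occupy positions 6–7 → average rank (6+7)/2 = 6.5.
Sample 2 values → pooled ranks: 18→2, 42→9, 26→6.5, 22→5
Rank sum = 2 + 9 + 6.5 + 5 = 22.5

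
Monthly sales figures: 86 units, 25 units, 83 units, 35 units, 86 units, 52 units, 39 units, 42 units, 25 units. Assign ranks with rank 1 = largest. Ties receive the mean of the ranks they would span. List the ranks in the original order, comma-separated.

Sorted (descending): 86, 86, 83, 52, 42, 39, 35, 25, 25
The 2 values of 86 occupy positions 1–2 → average rank (1+2)/2 = 1.5.
The 2 values of 25 occupy positions 8–9 → average rank (8+9)/2 = 8.5.

1.5, 8.5, 3, 7, 1.5, 4, 6, 5, 8.5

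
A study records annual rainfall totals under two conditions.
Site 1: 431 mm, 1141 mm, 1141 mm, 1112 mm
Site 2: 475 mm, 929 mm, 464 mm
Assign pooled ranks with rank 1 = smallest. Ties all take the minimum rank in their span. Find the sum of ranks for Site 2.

9

Sorted (ascending): 431, 464, 475, 929, 1112, 1141, 1141
The 2 values of 1141 occupy positions 6–7 → each gets rank 6.
Site 2 values → pooled ranks: 475→3, 929→4, 464→2
Rank sum = 3 + 4 + 2 = 9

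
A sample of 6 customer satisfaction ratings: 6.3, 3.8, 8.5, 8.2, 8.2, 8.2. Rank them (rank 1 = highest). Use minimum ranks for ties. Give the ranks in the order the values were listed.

Sorted (descending): 8.5, 8.2, 8.2, 8.2, 6.3, 3.8
The 3 values of 8.2 occupy positions 2–4 → each gets rank 2.

5, 6, 1, 2, 2, 2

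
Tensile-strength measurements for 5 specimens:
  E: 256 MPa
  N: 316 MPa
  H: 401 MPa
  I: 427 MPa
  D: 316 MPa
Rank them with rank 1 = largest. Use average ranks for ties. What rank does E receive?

Sorted (descending): 427, 401, 316, 316, 256
The 2 values of 316 occupy positions 3–4 → average rank (3+4)/2 = 3.5.
E has value 256 MPa → rank 5.

5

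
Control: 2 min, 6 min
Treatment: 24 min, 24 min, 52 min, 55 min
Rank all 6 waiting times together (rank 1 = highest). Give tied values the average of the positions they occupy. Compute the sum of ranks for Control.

Sorted (descending): 55, 52, 24, 24, 6, 2
The 2 values of 24 occupy positions 3–4 → average rank (3+4)/2 = 3.5.
Control values → pooled ranks: 2→6, 6→5
Rank sum = 6 + 5 = 11

11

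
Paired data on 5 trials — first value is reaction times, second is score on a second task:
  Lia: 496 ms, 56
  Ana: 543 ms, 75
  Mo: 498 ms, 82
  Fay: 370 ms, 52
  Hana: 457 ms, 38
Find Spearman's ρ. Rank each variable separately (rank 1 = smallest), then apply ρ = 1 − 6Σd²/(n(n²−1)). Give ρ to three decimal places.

Ranks of variable 1: 3, 5, 4, 1, 2
Ranks of variable 2: 3, 4, 5, 2, 1
d = r₁ − r₂: 0, 1, -1, -1, 1
d²: 0, 1, 1, 1, 1; Σd² = 4
ρ = 1 − 6·4/(5·24) = 1 − 24/120 = 0.800

0.800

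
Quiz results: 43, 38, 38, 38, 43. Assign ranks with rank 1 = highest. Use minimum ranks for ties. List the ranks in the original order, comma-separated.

Sorted (descending): 43, 43, 38, 38, 38
The 2 values of 43 occupy positions 1–2 → each gets rank 1.
The 3 values of 38 occupy positions 3–5 → each gets rank 3.

1, 3, 3, 3, 1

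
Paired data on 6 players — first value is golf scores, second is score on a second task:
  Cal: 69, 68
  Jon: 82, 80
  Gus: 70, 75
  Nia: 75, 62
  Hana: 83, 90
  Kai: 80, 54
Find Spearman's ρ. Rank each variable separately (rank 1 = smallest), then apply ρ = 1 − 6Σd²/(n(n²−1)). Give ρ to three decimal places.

Ranks of variable 1: 1, 5, 2, 3, 6, 4
Ranks of variable 2: 3, 5, 4, 2, 6, 1
d = r₁ − r₂: -2, 0, -2, 1, 0, 3
d²: 4, 0, 4, 1, 0, 9; Σd² = 18
ρ = 1 − 6·18/(6·35) = 1 − 108/210 = 0.486

0.486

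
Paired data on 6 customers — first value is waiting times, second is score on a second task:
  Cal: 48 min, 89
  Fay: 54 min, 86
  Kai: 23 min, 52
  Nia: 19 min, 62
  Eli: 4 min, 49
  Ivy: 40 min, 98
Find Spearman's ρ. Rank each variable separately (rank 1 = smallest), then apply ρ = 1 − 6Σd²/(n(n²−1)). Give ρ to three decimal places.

0.714

Ranks of variable 1: 5, 6, 3, 2, 1, 4
Ranks of variable 2: 5, 4, 2, 3, 1, 6
d = r₁ − r₂: 0, 2, 1, -1, 0, -2
d²: 0, 4, 1, 1, 0, 4; Σd² = 10
ρ = 1 − 6·10/(6·35) = 1 − 60/210 = 0.714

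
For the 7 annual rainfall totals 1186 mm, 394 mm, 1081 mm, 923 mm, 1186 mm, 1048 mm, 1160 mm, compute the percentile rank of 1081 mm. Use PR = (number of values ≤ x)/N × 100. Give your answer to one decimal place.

N = 7.
Strictly below 1081: 3. Equal to 1081: 1.
PR = 4/7 × 100 = 57.1

57.1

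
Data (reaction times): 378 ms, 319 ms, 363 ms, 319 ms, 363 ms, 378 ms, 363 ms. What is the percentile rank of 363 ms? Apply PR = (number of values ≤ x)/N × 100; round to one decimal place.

N = 7.
Strictly below 363: 2. Equal to 363: 3.
PR = 5/7 × 100 = 71.4

71.4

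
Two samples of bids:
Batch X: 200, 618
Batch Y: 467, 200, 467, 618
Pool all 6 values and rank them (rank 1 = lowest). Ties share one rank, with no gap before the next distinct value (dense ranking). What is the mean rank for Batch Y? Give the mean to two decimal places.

2.00

Sorted (ascending): 200, 200, 467, 467, 618, 618
The 2 values of 200 share dense rank 1.
The 2 values of 467 share dense rank 2.
The 2 values of 618 share dense rank 3.
Batch Y values → pooled ranks: 467→2, 200→1, 467→2, 618→3
Mean rank = (2 + 1 + 2 + 3) / 4 = 2.00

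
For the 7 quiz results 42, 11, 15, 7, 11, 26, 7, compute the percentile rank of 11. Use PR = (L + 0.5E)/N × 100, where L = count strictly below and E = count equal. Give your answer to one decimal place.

42.9

N = 7.
Strictly below 11: 2. Equal to 11: 2.
PR = (2 + 0.5·2)/7 × 100 = 42.9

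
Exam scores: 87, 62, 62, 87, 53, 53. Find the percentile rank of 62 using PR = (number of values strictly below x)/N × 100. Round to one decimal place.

33.3

N = 6.
Strictly below 62: 2. Equal to 62: 2.
PR = 2/6 × 100 = 33.3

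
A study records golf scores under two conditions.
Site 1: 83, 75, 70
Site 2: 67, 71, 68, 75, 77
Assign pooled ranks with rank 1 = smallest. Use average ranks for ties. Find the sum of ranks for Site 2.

Sorted (ascending): 67, 68, 70, 71, 75, 75, 77, 83
The 2 values of 75 occupy positions 5–6 → average rank (5+6)/2 = 5.5.
Site 2 values → pooled ranks: 67→1, 71→4, 68→2, 75→5.5, 77→7
Rank sum = 1 + 4 + 2 + 5.5 + 7 = 19.5

19.5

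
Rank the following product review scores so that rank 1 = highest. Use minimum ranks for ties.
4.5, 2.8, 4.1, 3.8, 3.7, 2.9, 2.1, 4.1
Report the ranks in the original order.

1, 7, 2, 4, 5, 6, 8, 2

Sorted (descending): 4.5, 4.1, 4.1, 3.8, 3.7, 2.9, 2.8, 2.1
The 2 values of 4.1 occupy positions 2–3 → each gets rank 2.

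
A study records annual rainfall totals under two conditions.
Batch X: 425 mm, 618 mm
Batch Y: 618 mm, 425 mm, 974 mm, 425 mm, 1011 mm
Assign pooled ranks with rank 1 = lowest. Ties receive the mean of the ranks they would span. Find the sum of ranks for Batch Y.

Sorted (ascending): 425, 425, 425, 618, 618, 974, 1011
The 3 values of 425 occupy positions 1–3 → average rank 2.
The 2 values of 618 occupy positions 4–5 → average rank (4+5)/2 = 4.5.
Batch Y values → pooled ranks: 618→4.5, 425→2, 974→6, 425→2, 1011→7
Rank sum = 4.5 + 2 + 6 + 2 + 7 = 21.5

21.5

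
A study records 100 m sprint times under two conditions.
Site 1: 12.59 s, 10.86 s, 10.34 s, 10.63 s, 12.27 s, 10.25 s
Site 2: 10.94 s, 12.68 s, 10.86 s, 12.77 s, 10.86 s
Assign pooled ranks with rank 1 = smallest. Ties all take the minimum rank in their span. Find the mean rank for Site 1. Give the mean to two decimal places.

Sorted (ascending): 10.25, 10.34, 10.63, 10.86, 10.86, 10.86, 10.94, 12.27, 12.59, 12.68, 12.77
The 3 values of 10.86 occupy positions 4–6 → each gets rank 4.
Site 1 values → pooled ranks: 12.59→9, 10.86→4, 10.34→2, 10.63→3, 12.27→8, 10.25→1
Mean rank = (9 + 4 + 2 + 3 + 8 + 1) / 6 = 4.50

4.50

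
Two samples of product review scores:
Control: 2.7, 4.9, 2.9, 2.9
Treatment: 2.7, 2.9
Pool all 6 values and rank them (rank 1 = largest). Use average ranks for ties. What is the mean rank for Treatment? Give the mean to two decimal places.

4.25

Sorted (descending): 4.9, 2.9, 2.9, 2.9, 2.7, 2.7
The 3 values of 2.9 occupy positions 2–4 → average rank 3.
The 2 values of 2.7 occupy positions 5–6 → average rank (5+6)/2 = 5.5.
Treatment values → pooled ranks: 2.7→5.5, 2.9→3
Mean rank = (5.5 + 3) / 2 = 4.25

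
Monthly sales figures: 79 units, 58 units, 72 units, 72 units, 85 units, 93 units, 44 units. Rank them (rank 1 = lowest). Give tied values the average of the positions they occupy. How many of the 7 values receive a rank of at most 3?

2

Sorted (ascending): 44, 58, 72, 72, 79, 85, 93
The 2 values of 72 occupy positions 3–4 → average rank (3+4)/2 = 3.5.
Ranks ≤ 3: {1, 2} → 2 values.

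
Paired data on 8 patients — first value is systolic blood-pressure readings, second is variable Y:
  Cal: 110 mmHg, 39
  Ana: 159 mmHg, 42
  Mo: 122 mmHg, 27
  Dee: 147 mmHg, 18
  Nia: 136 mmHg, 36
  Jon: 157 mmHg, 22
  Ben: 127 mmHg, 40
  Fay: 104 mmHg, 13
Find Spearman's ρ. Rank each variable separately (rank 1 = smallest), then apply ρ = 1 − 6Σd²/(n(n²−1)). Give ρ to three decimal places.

Ranks of variable 1: 2, 8, 3, 6, 5, 7, 4, 1
Ranks of variable 2: 6, 8, 4, 2, 5, 3, 7, 1
d = r₁ − r₂: -4, 0, -1, 4, 0, 4, -3, 0
d²: 16, 0, 1, 16, 0, 16, 9, 0; Σd² = 58
ρ = 1 − 6·58/(8·63) = 1 − 348/504 = 0.310

0.310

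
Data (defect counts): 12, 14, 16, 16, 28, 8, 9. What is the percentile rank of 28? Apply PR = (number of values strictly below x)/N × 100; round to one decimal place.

85.7

N = 7.
Strictly below 28: 6. Equal to 28: 1.
PR = 6/7 × 100 = 85.7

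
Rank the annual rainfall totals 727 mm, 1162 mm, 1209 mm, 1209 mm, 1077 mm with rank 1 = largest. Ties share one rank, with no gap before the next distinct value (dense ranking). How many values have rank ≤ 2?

Sorted (descending): 1209, 1209, 1162, 1077, 727
The 2 values of 1209 share dense rank 1.
Remaining distinct values take the next consecutive integers.
Ranks ≤ 2: {1, 1, 2} → 3 values.

3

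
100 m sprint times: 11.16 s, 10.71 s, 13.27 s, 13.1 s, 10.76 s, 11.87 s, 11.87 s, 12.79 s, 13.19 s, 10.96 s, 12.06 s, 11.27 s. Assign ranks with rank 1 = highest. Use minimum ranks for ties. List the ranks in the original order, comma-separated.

9, 12, 1, 3, 11, 6, 6, 4, 2, 10, 5, 8

Sorted (descending): 13.27, 13.19, 13.1, 12.79, 12.06, 11.87, 11.87, 11.27, 11.16, 10.96, 10.76, 10.71
The 2 values of 11.87 occupy positions 6–7 → each gets rank 6.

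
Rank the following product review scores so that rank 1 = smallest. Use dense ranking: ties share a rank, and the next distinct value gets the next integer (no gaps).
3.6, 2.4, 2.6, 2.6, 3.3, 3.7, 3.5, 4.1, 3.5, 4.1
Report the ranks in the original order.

Sorted (ascending): 2.4, 2.6, 2.6, 3.3, 3.5, 3.5, 3.6, 3.7, 4.1, 4.1
The 2 values of 2.6 share dense rank 2.
The 2 values of 3.5 share dense rank 4.
The 2 values of 4.1 share dense rank 7.
Remaining distinct values take the next consecutive integers.

5, 1, 2, 2, 3, 6, 4, 7, 4, 7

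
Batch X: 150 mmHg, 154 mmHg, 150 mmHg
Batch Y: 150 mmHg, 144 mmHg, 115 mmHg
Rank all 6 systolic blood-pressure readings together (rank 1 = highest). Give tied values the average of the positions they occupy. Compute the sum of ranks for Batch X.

Sorted (descending): 154, 150, 150, 150, 144, 115
The 3 values of 150 occupy positions 2–4 → average rank 3.
Batch X values → pooled ranks: 150→3, 154→1, 150→3
Rank sum = 3 + 1 + 3 = 7

7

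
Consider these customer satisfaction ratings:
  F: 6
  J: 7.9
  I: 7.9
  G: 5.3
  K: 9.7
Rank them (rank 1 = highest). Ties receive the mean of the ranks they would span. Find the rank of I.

Sorted (descending): 9.7, 7.9, 7.9, 6, 5.3
The 2 values of 7.9 occupy positions 2–3 → average rank (2+3)/2 = 2.5.
I has value 7.9 → rank 2.5.

2.5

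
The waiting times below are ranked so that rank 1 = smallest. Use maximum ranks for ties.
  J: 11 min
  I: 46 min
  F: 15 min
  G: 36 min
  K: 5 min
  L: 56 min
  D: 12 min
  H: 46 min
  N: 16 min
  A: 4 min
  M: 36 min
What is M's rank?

Sorted (ascending): 4, 5, 11, 12, 15, 16, 36, 36, 46, 46, 56
The 2 values of 36 occupy positions 7–8 → each gets rank 8.
The 2 values of 46 occupy positions 9–10 → each gets rank 10.
M has value 36 min → rank 8.

8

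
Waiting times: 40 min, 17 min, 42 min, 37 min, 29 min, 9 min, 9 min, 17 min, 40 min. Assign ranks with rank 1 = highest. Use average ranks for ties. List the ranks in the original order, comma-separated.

Sorted (descending): 42, 40, 40, 37, 29, 17, 17, 9, 9
The 2 values of 40 occupy positions 2–3 → average rank (2+3)/2 = 2.5.
The 2 values of 17 occupy positions 6–7 → average rank (6+7)/2 = 6.5.
The 2 values of 9 occupy positions 8–9 → average rank (8+9)/2 = 8.5.

2.5, 6.5, 1, 4, 5, 8.5, 8.5, 6.5, 2.5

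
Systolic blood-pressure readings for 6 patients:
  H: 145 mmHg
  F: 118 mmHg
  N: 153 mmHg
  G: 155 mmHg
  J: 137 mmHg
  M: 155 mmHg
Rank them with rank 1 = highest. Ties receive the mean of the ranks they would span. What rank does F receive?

Sorted (descending): 155, 155, 153, 145, 137, 118
The 2 values of 155 occupy positions 1–2 → average rank (1+2)/2 = 1.5.
F has value 118 mmHg → rank 6.

6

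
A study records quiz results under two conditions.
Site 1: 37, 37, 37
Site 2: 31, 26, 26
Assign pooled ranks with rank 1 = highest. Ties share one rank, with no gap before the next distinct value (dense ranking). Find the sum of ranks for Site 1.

3

Sorted (descending): 37, 37, 37, 31, 26, 26
The 3 values of 37 share dense rank 1.
The 2 values of 26 share dense rank 3.
Remaining distinct values take the next consecutive integers.
Site 1 values → pooled ranks: 37→1, 37→1, 37→1
Rank sum = 1 + 1 + 1 = 3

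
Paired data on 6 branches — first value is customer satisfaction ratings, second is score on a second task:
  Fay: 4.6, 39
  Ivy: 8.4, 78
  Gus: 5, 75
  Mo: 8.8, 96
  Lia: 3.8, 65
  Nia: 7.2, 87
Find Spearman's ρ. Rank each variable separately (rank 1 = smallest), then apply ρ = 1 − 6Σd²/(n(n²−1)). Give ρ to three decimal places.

0.886

Ranks of variable 1: 2, 5, 3, 6, 1, 4
Ranks of variable 2: 1, 4, 3, 6, 2, 5
d = r₁ − r₂: 1, 1, 0, 0, -1, -1
d²: 1, 1, 0, 0, 1, 1; Σd² = 4
ρ = 1 − 6·4/(6·35) = 1 − 24/210 = 0.886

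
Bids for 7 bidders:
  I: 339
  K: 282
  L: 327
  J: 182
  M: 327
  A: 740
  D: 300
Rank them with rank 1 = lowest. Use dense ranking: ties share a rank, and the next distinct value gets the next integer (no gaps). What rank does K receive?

Sorted (ascending): 182, 282, 300, 327, 327, 339, 740
The 2 values of 327 share dense rank 4.
Remaining distinct values take the next consecutive integers.
K has value 282 → rank 2.

2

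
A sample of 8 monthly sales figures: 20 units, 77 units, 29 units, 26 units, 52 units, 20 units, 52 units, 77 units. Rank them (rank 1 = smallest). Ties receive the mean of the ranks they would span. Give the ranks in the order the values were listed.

1.5, 7.5, 4, 3, 5.5, 1.5, 5.5, 7.5

Sorted (ascending): 20, 20, 26, 29, 52, 52, 77, 77
The 2 values of 20 occupy positions 1–2 → average rank (1+2)/2 = 1.5.
The 2 values of 52 occupy positions 5–6 → average rank (5+6)/2 = 5.5.
The 2 values of 77 occupy positions 7–8 → average rank (7+8)/2 = 7.5.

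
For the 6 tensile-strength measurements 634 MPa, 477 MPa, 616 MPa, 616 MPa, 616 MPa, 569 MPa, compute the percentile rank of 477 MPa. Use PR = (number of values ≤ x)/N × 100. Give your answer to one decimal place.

16.7

N = 6.
Strictly below 477: 0. Equal to 477: 1.
PR = 1/6 × 100 = 16.7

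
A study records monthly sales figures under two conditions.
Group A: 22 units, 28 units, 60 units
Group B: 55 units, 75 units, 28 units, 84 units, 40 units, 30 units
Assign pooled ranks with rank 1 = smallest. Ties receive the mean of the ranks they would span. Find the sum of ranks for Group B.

34.5

Sorted (ascending): 22, 28, 28, 30, 40, 55, 60, 75, 84
The 2 values of 28 occupy positions 2–3 → average rank (2+3)/2 = 2.5.
Group B values → pooled ranks: 55→6, 75→8, 28→2.5, 84→9, 40→5, 30→4
Rank sum = 6 + 8 + 2.5 + 9 + 5 + 4 = 34.5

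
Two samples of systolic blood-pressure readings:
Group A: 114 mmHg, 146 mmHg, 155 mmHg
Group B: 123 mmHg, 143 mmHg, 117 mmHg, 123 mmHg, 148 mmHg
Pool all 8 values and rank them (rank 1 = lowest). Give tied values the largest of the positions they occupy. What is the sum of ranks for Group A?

Sorted (ascending): 114, 117, 123, 123, 143, 146, 148, 155
The 2 values of 123 occupy positions 3–4 → each gets rank 4.
Group A values → pooled ranks: 114→1, 146→6, 155→8
Rank sum = 1 + 6 + 8 = 15

15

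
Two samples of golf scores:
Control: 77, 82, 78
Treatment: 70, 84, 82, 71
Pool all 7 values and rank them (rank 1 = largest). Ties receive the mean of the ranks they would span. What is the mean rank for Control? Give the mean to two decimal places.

Sorted (descending): 84, 82, 82, 78, 77, 71, 70
The 2 values of 82 occupy positions 2–3 → average rank (2+3)/2 = 2.5.
Control values → pooled ranks: 77→5, 82→2.5, 78→4
Mean rank = (5 + 2.5 + 4) / 3 = 3.83

3.83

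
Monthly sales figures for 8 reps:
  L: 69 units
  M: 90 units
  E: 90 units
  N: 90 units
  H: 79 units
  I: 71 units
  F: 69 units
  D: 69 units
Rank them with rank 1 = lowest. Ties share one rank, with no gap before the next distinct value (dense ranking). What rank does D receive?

Sorted (ascending): 69, 69, 69, 71, 79, 90, 90, 90
The 3 values of 69 share dense rank 1.
The 3 values of 90 share dense rank 4.
Remaining distinct values take the next consecutive integers.
D has value 69 units → rank 1.

1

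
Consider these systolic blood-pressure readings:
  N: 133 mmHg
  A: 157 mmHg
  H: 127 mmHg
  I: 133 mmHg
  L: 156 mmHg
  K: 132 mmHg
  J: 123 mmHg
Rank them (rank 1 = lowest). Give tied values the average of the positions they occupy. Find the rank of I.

4.5

Sorted (ascending): 123, 127, 132, 133, 133, 156, 157
The 2 values of 133 occupy positions 4–5 → average rank (4+5)/2 = 4.5.
I has value 133 mmHg → rank 4.5.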